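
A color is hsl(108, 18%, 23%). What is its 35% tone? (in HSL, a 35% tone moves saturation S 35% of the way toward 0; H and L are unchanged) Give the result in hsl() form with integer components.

S moves 35% from 18 toward 0: 18 − 6.3 = 11.7 → 12.
H and L are unchanged.

hsl(108, 12%, 23%)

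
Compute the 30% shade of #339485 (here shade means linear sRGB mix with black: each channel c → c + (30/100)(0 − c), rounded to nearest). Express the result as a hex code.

#339485 is rgb(51, 148, 133).
Per channel, c → c + 0.3(0 − c):
  R: 51 + 0.3×(0−51) = 51 − 15.3 = 35.7 → 36
  G: 148 − 44.4 = 103.6 → 104
  B: 133 − 39.9 = 93.1 → 93
rgb(36, 104, 93) = #24685D.

#24685D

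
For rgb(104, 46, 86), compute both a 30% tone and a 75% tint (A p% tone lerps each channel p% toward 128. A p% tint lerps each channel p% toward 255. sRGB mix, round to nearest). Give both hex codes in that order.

#6F4763, #D9CBD5

30% tone:
  R: 104 + 0.3×(128−104) = 104 + 7.2 = 111.2 → 111
  G: 46 + 0.3×(128−46) = 46 + 24.6 = 70.6 → 71
  B: 86 + 12.6 = 98.6 → 99
  → #6F4763
75% tint:
  R: 104 + 113.25 = 217.25 → 217
  G: 46 + 0.75×(255−46) = 46 + 156.75 = 202.75 → 203
  B: 86 + 0.75×(255−86) = 86 + 126.75 = 212.75 → 213
  → #D9CBD5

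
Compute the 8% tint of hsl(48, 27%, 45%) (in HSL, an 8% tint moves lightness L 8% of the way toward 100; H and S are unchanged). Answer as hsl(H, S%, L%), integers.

hsl(48, 27%, 49%)

L moves 8% from 45 toward 100: 45 + 4.4 = 49.4 → 49.
H and S are unchanged.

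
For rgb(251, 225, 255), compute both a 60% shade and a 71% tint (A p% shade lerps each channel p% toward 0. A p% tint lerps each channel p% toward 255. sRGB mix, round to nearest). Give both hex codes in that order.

60% shade:
  R: 251 + 0.6×(0−251) = 251 − 150.6 = 100.4 → 100
  G: 225 + 0.6×(0−225) = 225 − 135 = 90 → 90
  B: 255 + 0.6×(0−255) = 255 − 153 = 102 → 102
  → #645A66
71% tint:
  R: 251 + 0.71×(255−251) = 251 + 2.84 = 253.84 → 254
  G: 225 + 0.71×(255−225) = 225 + 21.3 = 246.3 → 246
  B: 255 + 0 = 255 → 255
  → #FEF6FF

#645A66, #FEF6FF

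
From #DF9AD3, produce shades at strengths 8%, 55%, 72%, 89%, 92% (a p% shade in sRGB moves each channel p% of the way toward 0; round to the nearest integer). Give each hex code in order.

#CD8EC2, #64455F, #3E2B3B, #191117, #120C11

#DF9AD3 is rgb(223, 154, 211).
8%: (223 − 17.84 = 205.16→205, 154 − 12.32 = 141.68→142, 211 − 16.88 = 194.12→194) → #CD8EC2
55%: (223 − 122.65 = 100.35→100, 154 − 84.7 = 69.3→69, 211 − 116.05 = 94.95→95) → #64455F
72%: (223 − 160.56 = 62.44→62, 154 − 110.88 = 43.12→43, 211 − 151.92 = 59.08→59) → #3E2B3B
89%: (223 − 198.47 = 24.53→25, 154 − 137.06 = 16.94→17, 211 − 187.79 = 23.21→23) → #191117
92%: (223 − 205.16 = 17.84→18, 154 − 141.68 = 12.32→12, 211 − 194.12 = 16.88→17) → #120C11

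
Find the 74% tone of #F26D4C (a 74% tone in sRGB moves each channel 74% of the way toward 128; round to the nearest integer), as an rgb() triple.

#F26D4C is rgb(242, 109, 76).
Lerp each channel 74% toward 128:
  R: 242 + 0.74×(128−242) = 242 − 84.36 = 157.64 → 158
  G: 109 + 0.74×(128−109) = 109 + 14.06 = 123.06 → 123
  B: 76 + 0.74×(128−76) = 76 + 38.48 = 114.48 → 114

rgb(158, 123, 114)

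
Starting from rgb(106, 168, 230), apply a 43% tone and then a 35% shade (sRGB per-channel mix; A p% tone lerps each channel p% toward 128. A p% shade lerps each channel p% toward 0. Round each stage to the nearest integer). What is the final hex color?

#4B6279

Lerp each channel 43% toward 128:
  R: 106 + 9.46 = 115.46 → 115
  G: 168 − 17.2 = 150.8 → 151
  B: 230 − 43.86 = 186.14 → 186
After the tone: rgb(115, 151, 186) = #7397BA.
A 35% shade moves each channel 35% toward 0:
  R: 115 + 0.35×(0−115) = 115 − 40.25 = 74.75 → 75
  G: 151 − 52.85 = 98.15 → 98
  B: 186 + 0.35×(0−186) = 186 − 65.1 = 120.9 → 121
rgb(75, 98, 121) = #4B6279.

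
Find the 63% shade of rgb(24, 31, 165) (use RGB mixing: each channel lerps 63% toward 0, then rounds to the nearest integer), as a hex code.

Lerp each channel 63% toward 0:
  R: 24 + 0.63×(0−24) = 24 − 15.12 = 8.88 → 9
  G: 31 − 19.53 = 11.47 → 11
  B: 165 − 103.95 = 61.05 → 61
rgb(9, 11, 61) = #090b3d.

#090b3d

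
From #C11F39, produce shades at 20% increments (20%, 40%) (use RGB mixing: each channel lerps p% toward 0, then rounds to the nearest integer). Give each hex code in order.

#9A192E, #741322

#C11F39 is rgb(193, 31, 57).
20%: (193 − 38.6 = 154.4→154, 31 − 6.2 = 24.8→25, 57 − 11.4 = 45.6→46) → #9A192E
40%: (193 − 77.2 = 115.8→116, 31 − 12.4 = 18.6→19, 57 − 22.8 = 34.2→34) → #741322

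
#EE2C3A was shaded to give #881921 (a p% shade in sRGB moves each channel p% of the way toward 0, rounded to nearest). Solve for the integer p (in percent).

#EE2C3A is rgb(238, 44, 58); #881921 is rgb(136, 25, 33).
On the R channel (widest range): 136 ≈ 238 + (p/100)(0 − 238), so p ≈ 100×(136 − 238)/(0 − 238) = -10200/-238 = 42.86.
p = 43 reproduces all three channels after rounding.

43%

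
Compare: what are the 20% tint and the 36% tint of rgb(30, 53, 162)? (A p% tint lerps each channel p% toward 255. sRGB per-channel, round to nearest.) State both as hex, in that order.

#4b5db5, #6f7ec3

20% tint:
  R: 30 + 45 = 75 → 75
  G: 53 + 0.2×(255−53) = 53 + 40.4 = 93.4 → 93
  B: 162 + 18.6 = 180.6 → 181
  → #4b5db5
36% tint:
  R: 30 + 0.36×(255−30) = 30 + 81 = 111 → 111
  G: 53 + 72.72 = 125.72 → 126
  B: 162 + 0.36×(255−162) = 162 + 33.48 = 195.48 → 195
  → #6f7ec3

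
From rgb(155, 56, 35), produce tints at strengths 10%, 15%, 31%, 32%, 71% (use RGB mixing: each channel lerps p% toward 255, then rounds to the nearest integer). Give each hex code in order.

10%: (155 + 10 = 165→165, 56 + 19.9 = 75.9→76, 35 + 22 = 57→57) → #a54c39
15%: (155 + 15 = 170→170, 56 + 29.85 = 85.85→86, 35 + 33 = 68→68) → #aa5644
31%: (155 + 31 = 186→186, 56 + 61.69 = 117.69→118, 35 + 68.2 = 103.2→103) → #ba7667
32%: (155 + 32 = 187→187, 56 + 63.68 = 119.68→120, 35 + 70.4 = 105.4→105) → #bb7869
71%: (155 + 71 = 226→226, 56 + 141.29 = 197.29→197, 35 + 156.2 = 191.2→191) → #e2c5bf

#a54c39, #aa5644, #ba7667, #bb7869, #e2c5bf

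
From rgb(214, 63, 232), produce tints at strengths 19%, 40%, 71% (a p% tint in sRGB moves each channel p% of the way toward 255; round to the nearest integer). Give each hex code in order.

#DE63EC, #E68CF1, #F3C7F8

19%: (214 + 7.79 = 221.79→222, 63 + 36.48 = 99.48→99, 232 + 4.37 = 236.37→236) → #DE63EC
40%: (214 + 16.4 = 230.4→230, 63 + 76.8 = 139.8→140, 232 + 9.2 = 241.2→241) → #E68CF1
71%: (214 + 29.11 = 243.11→243, 63 + 136.32 = 199.32→199, 232 + 16.33 = 248.33→248) → #F3C7F8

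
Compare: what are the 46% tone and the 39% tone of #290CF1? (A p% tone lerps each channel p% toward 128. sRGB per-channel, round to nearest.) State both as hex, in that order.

#5141BD, #4B39C5

#290CF1 is rgb(41, 12, 241).
46% tone:
  R: 41 + 40.02 = 81.02 → 81
  G: 12 + 53.36 = 65.36 → 65
  B: 241 − 51.98 = 189.02 → 189
  → #5141BD
39% tone:
  R: 41 + 33.93 = 74.93 → 75
  G: 12 + 45.24 = 57.24 → 57
  B: 241 + 0.39×(128−241) = 241 − 44.07 = 196.93 → 197
  → #4B39C5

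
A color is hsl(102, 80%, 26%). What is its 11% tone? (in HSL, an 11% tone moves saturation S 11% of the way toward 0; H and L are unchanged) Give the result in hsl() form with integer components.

hsl(102, 71%, 26%)

S moves 11% from 80 toward 0: 80 − 8.8 = 71.2 → 71.
H and L are unchanged.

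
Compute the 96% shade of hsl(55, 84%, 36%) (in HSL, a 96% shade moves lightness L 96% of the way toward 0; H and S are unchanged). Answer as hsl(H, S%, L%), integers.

L moves 96% from 36 toward 0: 36 − 34.56 = 1.44 → 1.
H and S are unchanged.

hsl(55, 84%, 1%)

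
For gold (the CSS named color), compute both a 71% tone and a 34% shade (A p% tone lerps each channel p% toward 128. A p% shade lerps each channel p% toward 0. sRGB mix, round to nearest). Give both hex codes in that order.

CSS gold is rgb(255, 215, 0).
71% tone:
  R: 255 − 90.17 = 164.83 → 165
  G: 215 + 0.71×(128−215) = 215 − 61.77 = 153.23 → 153
  B: 0 + 0.71×(128−0) = 0 + 90.88 = 90.88 → 91
  → #a5995b
34% shade:
  R: 255 − 86.7 = 168.3 → 168
  G: 215 − 73.1 = 141.9 → 142
  B: 0 + 0 = 0 → 0
  → #a88e00

#a5995b, #a88e00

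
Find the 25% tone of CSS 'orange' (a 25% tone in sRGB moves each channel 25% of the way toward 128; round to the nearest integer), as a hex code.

#DF9C20

CSS orange is rgb(255, 165, 0).
Per channel, c → c + 0.25(128 − c):
  R: 255 − 31.75 = 223.25 → 223
  G: 165 + 0.25×(128−165) = 165 − 9.25 = 155.75 → 156
  B: 0 + 0.25×(128−0) = 0 + 32 = 32 → 32
rgb(223, 156, 32) = #DF9C20.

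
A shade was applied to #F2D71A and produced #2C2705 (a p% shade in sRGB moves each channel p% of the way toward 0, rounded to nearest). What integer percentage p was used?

#F2D71A is rgb(242, 215, 26); #2C2705 is rgb(44, 39, 5).
On the R channel (widest range): 44 ≈ 242 + (p/100)(0 − 242), so p ≈ 100×(44 − 242)/(0 − 242) = -19800/-242 = 81.82.
p = 82 reproduces all three channels after rounding.

82%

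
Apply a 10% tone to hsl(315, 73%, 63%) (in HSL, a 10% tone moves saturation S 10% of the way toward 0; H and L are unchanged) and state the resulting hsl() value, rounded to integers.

hsl(315, 66%, 63%)

S moves 10% from 73 toward 0: 73 − 7.3 = 65.7 → 66.
H and L are unchanged.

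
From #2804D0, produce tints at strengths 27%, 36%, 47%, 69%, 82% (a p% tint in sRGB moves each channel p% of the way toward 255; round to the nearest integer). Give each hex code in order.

#2804D0 is rgb(40, 4, 208).
27%: (40 + 58.05 = 98.05→98, 4 + 67.77 = 71.77→72, 208 + 12.69 = 220.69→221) → #6248DD
36%: (40 + 77.4 = 117.4→117, 4 + 90.36 = 94.36→94, 208 + 16.92 = 224.92→225) → #755EE1
47%: (40 + 101.05 = 141.05→141, 4 + 117.97 = 121.97→122, 208 + 22.09 = 230.09→230) → #8D7AE6
69%: (40 + 148.35 = 188.35→188, 4 + 173.19 = 177.19→177, 208 + 32.43 = 240.43→240) → #BCB1F0
82%: (40 + 176.3 = 216.3→216, 4 + 205.82 = 209.82→210, 208 + 38.54 = 246.54→247) → #D8D2F7

#6248DD, #755EE1, #8D7AE6, #BCB1F0, #D8D2F7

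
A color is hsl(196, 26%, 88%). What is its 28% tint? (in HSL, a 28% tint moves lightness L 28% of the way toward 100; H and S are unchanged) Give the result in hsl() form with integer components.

L moves 28% from 88 toward 100: 88 + 3.36 = 91.36 → 91.
H and S are unchanged.

hsl(196, 26%, 91%)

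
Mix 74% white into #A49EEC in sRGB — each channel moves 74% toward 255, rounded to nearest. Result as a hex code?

#E7E6FA

#A49EEC is rgb(164, 158, 236).
Lerp each channel 74% toward 255:
  R: 164 + 67.34 = 231.34 → 231
  G: 158 + 0.74×(255−158) = 158 + 71.78 = 229.78 → 230
  B: 236 + 0.74×(255−236) = 236 + 14.06 = 250.06 → 250
rgb(231, 230, 250) = #E7E6FA.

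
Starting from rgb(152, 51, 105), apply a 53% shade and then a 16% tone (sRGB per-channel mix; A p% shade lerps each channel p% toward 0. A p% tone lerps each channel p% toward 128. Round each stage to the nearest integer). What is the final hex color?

#50293E

Lerp each channel 53% toward 0:
  R: 152 − 80.56 = 71.44 → 71
  G: 51 + 0.53×(0−51) = 51 − 27.03 = 23.97 → 24
  B: 105 + 0.53×(0−105) = 105 − 55.65 = 49.35 → 49
After the shade: rgb(71, 24, 49) = #471831.
Lerp each channel 16% toward 128:
  R: 71 + 0.16×(128−71) = 71 + 9.12 = 80.12 → 80
  G: 24 + 0.16×(128−24) = 24 + 16.64 = 40.64 → 41
  B: 49 + 12.64 = 61.64 → 62
rgb(80, 41, 62) = #50293E.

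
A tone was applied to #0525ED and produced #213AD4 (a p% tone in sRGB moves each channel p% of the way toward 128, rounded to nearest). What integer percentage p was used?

23%

#0525ED is rgb(5, 37, 237); #213AD4 is rgb(33, 58, 212).
On the R channel (widest range): 33 ≈ 5 + (p/100)(128 − 5), so p ≈ 100×(33 − 5)/(128 − 5) = 2800/123 = 22.76.
p = 23 reproduces all three channels after rounding.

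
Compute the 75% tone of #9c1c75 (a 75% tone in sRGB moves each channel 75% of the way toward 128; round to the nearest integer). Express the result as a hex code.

#9c1c75 is rgb(156, 28, 117).
Lerp each channel 75% toward 128:
  R: 156 + 0.75×(128−156) = 156 − 21 = 135 → 135
  G: 28 + 0.75×(128−28) = 28 + 75 = 103 → 103
  B: 117 + 8.25 = 125.25 → 125
rgb(135, 103, 125) = #87677d.

#87677d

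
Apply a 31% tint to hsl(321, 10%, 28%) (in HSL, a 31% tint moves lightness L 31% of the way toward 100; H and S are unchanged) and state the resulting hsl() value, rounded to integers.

hsl(321, 10%, 50%)

L moves 31% from 28 toward 100: 28 + 22.32 = 50.32 → 50.
H and S are unchanged.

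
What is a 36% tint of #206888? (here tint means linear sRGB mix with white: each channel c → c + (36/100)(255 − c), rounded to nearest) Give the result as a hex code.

#206888 is rgb(32, 104, 136).
Lerp each channel 36% toward 255:
  R: 32 + 0.36×(255−32) = 32 + 80.28 = 112.28 → 112
  G: 104 + 0.36×(255−104) = 104 + 54.36 = 158.36 → 158
  B: 136 + 42.84 = 178.84 → 179
rgb(112, 158, 179) = #709EB3.

#709EB3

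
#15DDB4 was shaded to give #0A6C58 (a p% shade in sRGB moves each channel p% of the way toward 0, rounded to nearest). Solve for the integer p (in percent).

51%

#15DDB4 is rgb(21, 221, 180); #0A6C58 is rgb(10, 108, 88).
On the G channel (widest range): 108 ≈ 221 + (p/100)(0 − 221), so p ≈ 100×(108 − 221)/(0 − 221) = -11300/-221 = 51.13.
p = 51 reproduces all three channels after rounding.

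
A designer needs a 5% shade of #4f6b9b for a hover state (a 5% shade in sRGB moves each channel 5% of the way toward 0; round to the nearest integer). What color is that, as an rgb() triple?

#4f6b9b is rgb(79, 107, 155).
Lerp each channel 5% toward 0:
  R: 79 + 0.05×(0−79) = 79 − 3.95 = 75.05 → 75
  G: 107 + 0.05×(0−107) = 107 − 5.35 = 101.65 → 102
  B: 155 + 0.05×(0−155) = 155 − 7.75 = 147.25 → 147

rgb(75, 102, 147)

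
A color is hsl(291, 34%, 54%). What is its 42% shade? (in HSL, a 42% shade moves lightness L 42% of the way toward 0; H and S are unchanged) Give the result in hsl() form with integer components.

hsl(291, 34%, 31%)

L moves 42% from 54 toward 0: 54 − 22.68 = 31.32 → 31.
H and S are unchanged.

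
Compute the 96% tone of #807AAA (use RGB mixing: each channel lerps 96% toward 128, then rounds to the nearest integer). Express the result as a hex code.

#807AAA is rgb(128, 122, 170).
A 96% tone moves each channel 96% toward 128:
  R: 128 + 0.96×(128−128) = 128 + 0 = 128 → 128
  G: 122 + 0.96×(128−122) = 122 + 5.76 = 127.76 → 128
  B: 170 + 0.96×(128−170) = 170 − 40.32 = 129.68 → 130
rgb(128, 128, 130) = #808082.

#808082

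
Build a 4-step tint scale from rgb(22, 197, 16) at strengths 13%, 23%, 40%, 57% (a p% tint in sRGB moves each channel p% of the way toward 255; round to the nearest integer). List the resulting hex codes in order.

13%: (22 + 30.29 = 52.29→52, 197 + 7.54 = 204.54→205, 16 + 31.07 = 47.07→47) → #34CD2F
23%: (22 + 53.59 = 75.59→76, 197 + 13.34 = 210.34→210, 16 + 54.97 = 70.97→71) → #4CD247
40%: (22 + 93.2 = 115.2→115, 197 + 23.2 = 220.2→220, 16 + 95.6 = 111.6→112) → #73DC70
57%: (22 + 132.81 = 154.81→155, 197 + 33.06 = 230.06→230, 16 + 136.23 = 152.23→152) → #9BE698

#34CD2F, #4CD247, #73DC70, #9BE698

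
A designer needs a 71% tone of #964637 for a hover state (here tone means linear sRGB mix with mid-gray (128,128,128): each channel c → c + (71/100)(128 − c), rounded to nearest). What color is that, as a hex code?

#866F6B

#964637 is rgb(150, 70, 55).
A 71% tone moves each channel 71% toward 128:
  R: 150 + 0.71×(128−150) = 150 − 15.62 = 134.38 → 134
  G: 70 + 0.71×(128−70) = 70 + 41.18 = 111.18 → 111
  B: 55 + 0.71×(128−55) = 55 + 51.83 = 106.83 → 107
rgb(134, 111, 107) = #866F6B.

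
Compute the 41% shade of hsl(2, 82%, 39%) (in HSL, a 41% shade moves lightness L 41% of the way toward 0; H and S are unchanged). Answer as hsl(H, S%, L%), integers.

L moves 41% from 39 toward 0: 39 − 15.99 = 23.01 → 23.
H and S are unchanged.

hsl(2, 82%, 23%)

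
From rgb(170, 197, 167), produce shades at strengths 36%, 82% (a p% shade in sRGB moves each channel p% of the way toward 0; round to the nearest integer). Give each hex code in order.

#6D7E6B, #1F231E

36%: (170 − 61.2 = 108.8→109, 197 − 70.92 = 126.08→126, 167 − 60.12 = 106.88→107) → #6D7E6B
82%: (170 − 139.4 = 30.6→31, 197 − 161.54 = 35.46→35, 167 − 136.94 = 30.06→30) → #1F231E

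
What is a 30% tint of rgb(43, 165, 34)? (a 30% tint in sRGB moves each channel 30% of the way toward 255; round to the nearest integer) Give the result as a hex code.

Lerp each channel 30% toward 255:
  R: 43 + 0.3×(255−43) = 43 + 63.6 = 106.6 → 107
  G: 165 + 0.3×(255−165) = 165 + 27 = 192 → 192
  B: 34 + 0.3×(255−34) = 34 + 66.3 = 100.3 → 100
rgb(107, 192, 100) = #6BC064.

#6BC064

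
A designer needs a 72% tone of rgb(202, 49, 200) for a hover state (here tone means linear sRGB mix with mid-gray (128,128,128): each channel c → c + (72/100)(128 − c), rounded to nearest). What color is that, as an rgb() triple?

rgb(149, 106, 148)

Per channel, c → c + 0.72(128 − c):
  R: 202 + 0.72×(128−202) = 202 − 53.28 = 148.72 → 149
  G: 49 + 0.72×(128−49) = 49 + 56.88 = 105.88 → 106
  B: 200 + 0.72×(128−200) = 200 − 51.84 = 148.16 → 148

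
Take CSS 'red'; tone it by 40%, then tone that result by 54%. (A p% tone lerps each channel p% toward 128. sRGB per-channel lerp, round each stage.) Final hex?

#a35d5d

CSS red is rgb(255, 0, 0).
A 40% tone moves each channel 40% toward 128:
  R: 255 + 0.4×(128−255) = 255 − 50.8 = 204.2 → 204
  G: 0 + 0.4×(128−0) = 0 + 51.2 = 51.2 → 51
  B: 0 + 0.4×(128−0) = 0 + 51.2 = 51.2 → 51
After the tone: rgb(204, 51, 51) = #cc3333.
A 54% tone moves each channel 54% toward 128:
  R: 204 + 0.54×(128−204) = 204 − 41.04 = 162.96 → 163
  G: 51 + 0.54×(128−51) = 51 + 41.58 = 92.58 → 93
  B: 51 + 41.58 = 92.58 → 93
rgb(163, 93, 93) = #a35d5d.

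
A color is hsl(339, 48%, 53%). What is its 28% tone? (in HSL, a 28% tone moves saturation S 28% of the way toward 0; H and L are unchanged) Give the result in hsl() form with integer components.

S moves 28% from 48 toward 0: 48 − 13.44 = 34.56 → 35.
H and L are unchanged.

hsl(339, 35%, 53%)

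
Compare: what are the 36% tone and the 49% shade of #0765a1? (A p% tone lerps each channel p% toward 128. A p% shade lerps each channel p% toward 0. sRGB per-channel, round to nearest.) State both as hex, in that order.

#0765a1 is rgb(7, 101, 161).
36% tone:
  R: 7 + 0.36×(128−7) = 7 + 43.56 = 50.56 → 51
  G: 101 + 9.72 = 110.72 → 111
  B: 161 + 0.36×(128−161) = 161 − 11.88 = 149.12 → 149
  → #336f95
49% shade:
  R: 7 − 3.43 = 3.57 → 4
  G: 101 + 0.49×(0−101) = 101 − 49.49 = 51.51 → 52
  B: 161 + 0.49×(0−161) = 161 − 78.89 = 82.11 → 82
  → #043452

#336f95, #043452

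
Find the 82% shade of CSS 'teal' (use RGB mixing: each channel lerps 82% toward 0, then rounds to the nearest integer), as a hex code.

#001717

CSS teal is rgb(0, 128, 128).
Lerp each channel 82% toward 0:
  R: 0 + 0.82×(0−0) = 0 + 0 = 0 → 0
  G: 128 + 0.82×(0−128) = 128 − 104.96 = 23.04 → 23
  B: 128 − 104.96 = 23.04 → 23
rgb(0, 23, 23) = #001717.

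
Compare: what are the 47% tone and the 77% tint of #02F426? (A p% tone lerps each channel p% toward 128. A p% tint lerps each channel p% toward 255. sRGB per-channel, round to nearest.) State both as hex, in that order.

#3DBD50, #C5FCCD

#02F426 is rgb(2, 244, 38).
47% tone:
  R: 2 + 0.47×(128−2) = 2 + 59.22 = 61.22 → 61
  G: 244 − 54.52 = 189.48 → 189
  B: 38 + 42.3 = 80.3 → 80
  → #3DBD50
77% tint:
  R: 2 + 0.77×(255−2) = 2 + 194.81 = 196.81 → 197
  G: 244 + 8.47 = 252.47 → 252
  B: 38 + 167.09 = 205.09 → 205
  → #C5FCCD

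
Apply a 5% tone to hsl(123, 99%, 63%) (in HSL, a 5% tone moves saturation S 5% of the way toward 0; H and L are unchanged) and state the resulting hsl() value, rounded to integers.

S moves 5% from 99 toward 0: 99 − 4.95 = 94.05 → 94.
H and L are unchanged.

hsl(123, 94%, 63%)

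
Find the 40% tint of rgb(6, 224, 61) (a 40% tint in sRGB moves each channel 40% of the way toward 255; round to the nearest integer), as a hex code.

Lerp each channel 40% toward 255:
  R: 6 + 0.4×(255−6) = 6 + 99.6 = 105.6 → 106
  G: 224 + 12.4 = 236.4 → 236
  B: 61 + 0.4×(255−61) = 61 + 77.6 = 138.6 → 139
rgb(106, 236, 139) = #6AEC8B.

#6AEC8B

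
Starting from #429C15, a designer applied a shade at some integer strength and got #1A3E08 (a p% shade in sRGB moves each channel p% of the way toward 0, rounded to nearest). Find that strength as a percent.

60%

#429C15 is rgb(66, 156, 21); #1A3E08 is rgb(26, 62, 8).
On the G channel (widest range): 62 ≈ 156 + (p/100)(0 − 156), so p ≈ 100×(62 − 156)/(0 − 156) = -9400/-156 = 60.26.
p = 60 reproduces all three channels after rounding.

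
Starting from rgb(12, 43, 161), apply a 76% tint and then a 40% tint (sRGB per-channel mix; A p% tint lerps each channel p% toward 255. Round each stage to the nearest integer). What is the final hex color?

#DCE0F1

Lerp each channel 76% toward 255:
  R: 12 + 184.68 = 196.68 → 197
  G: 43 + 161.12 = 204.12 → 204
  B: 161 + 71.44 = 232.44 → 232
After the tint: rgb(197, 204, 232) = #C5CCE8.
Lerp each channel 40% toward 255:
  R: 197 + 23.2 = 220.2 → 220
  G: 204 + 0.4×(255−204) = 204 + 20.4 = 224.4 → 224
  B: 232 + 0.4×(255−232) = 232 + 9.2 = 241.2 → 241
rgb(220, 224, 241) = #DCE0F1.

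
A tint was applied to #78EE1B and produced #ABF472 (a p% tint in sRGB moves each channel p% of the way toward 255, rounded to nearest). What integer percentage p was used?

#78EE1B is rgb(120, 238, 27); #ABF472 is rgb(171, 244, 114).
On the B channel (widest range): 114 ≈ 27 + (p/100)(255 − 27), so p ≈ 100×(114 − 27)/(255 − 27) = 8700/228 = 38.16.
p = 38 reproduces all three channels after rounding.

38%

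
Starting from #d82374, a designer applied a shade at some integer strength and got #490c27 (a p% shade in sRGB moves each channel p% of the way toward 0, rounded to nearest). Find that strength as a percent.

#d82374 is rgb(216, 35, 116); #490c27 is rgb(73, 12, 39).
On the R channel (widest range): 73 ≈ 216 + (p/100)(0 − 216), so p ≈ 100×(73 − 216)/(0 − 216) = -14300/-216 = 66.20.
p = 66 reproduces all three channels after rounding.

66%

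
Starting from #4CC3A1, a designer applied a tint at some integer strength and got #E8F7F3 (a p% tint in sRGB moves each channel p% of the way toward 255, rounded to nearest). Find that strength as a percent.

#4CC3A1 is rgb(76, 195, 161); #E8F7F3 is rgb(232, 247, 243).
On the R channel (widest range): 232 ≈ 76 + (p/100)(255 − 76), so p ≈ 100×(232 − 76)/(255 − 76) = 15600/179 = 87.15.
p = 87 reproduces all three channels after rounding.

87%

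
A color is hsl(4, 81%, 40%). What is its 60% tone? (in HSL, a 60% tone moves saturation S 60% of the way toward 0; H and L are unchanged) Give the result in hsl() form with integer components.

hsl(4, 32%, 40%)

S moves 60% from 81 toward 0: 81 − 48.6 = 32.4 → 32.
H and L are unchanged.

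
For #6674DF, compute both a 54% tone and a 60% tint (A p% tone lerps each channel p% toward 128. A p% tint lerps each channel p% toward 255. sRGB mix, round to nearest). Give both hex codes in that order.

#6674DF is rgb(102, 116, 223).
54% tone:
  R: 102 + 0.54×(128−102) = 102 + 14.04 = 116.04 → 116
  G: 116 + 6.48 = 122.48 → 122
  B: 223 + 0.54×(128−223) = 223 − 51.3 = 171.7 → 172
  → #747AAC
60% tint:
  R: 102 + 91.8 = 193.8 → 194
  G: 116 + 83.4 = 199.4 → 199
  B: 223 + 0.6×(255−223) = 223 + 19.2 = 242.2 → 242
  → #C2C7F2

#747AAC, #C2C7F2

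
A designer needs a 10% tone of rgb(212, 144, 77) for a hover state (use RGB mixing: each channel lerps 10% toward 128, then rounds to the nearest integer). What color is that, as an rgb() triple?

rgb(204, 142, 82)

Lerp each channel 10% toward 128:
  R: 212 − 8.4 = 203.6 → 204
  G: 144 + 0.1×(128−144) = 144 − 1.6 = 142.4 → 142
  B: 77 + 0.1×(128−77) = 77 + 5.1 = 82.1 → 82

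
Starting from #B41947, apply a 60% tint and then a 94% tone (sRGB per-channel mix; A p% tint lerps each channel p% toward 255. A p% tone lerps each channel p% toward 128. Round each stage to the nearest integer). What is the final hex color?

#868283

#B41947 is rgb(180, 25, 71).
Per channel, c → c + 0.6(255 − c):
  R: 180 + 0.6×(255−180) = 180 + 45 = 225 → 225
  G: 25 + 0.6×(255−25) = 25 + 138 = 163 → 163
  B: 71 + 0.6×(255−71) = 71 + 110.4 = 181.4 → 181
After the tint: rgb(225, 163, 181) = #E1A3B5.
Per channel, c → c + 0.94(128 − c):
  R: 225 − 91.18 = 133.82 → 134
  G: 163 + 0.94×(128−163) = 163 − 32.9 = 130.1 → 130
  B: 181 + 0.94×(128−181) = 181 − 49.82 = 131.18 → 131
rgb(134, 130, 131) = #868283.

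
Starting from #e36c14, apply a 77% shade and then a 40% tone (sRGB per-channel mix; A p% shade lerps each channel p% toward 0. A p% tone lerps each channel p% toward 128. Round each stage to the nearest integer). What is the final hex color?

#524236

#e36c14 is rgb(227, 108, 20).
Per channel, c → c + 0.77(0 − c):
  R: 227 − 174.79 = 52.21 → 52
  G: 108 − 83.16 = 24.84 → 25
  B: 20 + 0.77×(0−20) = 20 − 15.4 = 4.6 → 5
After the shade: rgb(52, 25, 5) = #341905.
A 40% tone moves each channel 40% toward 128:
  R: 52 + 0.4×(128−52) = 52 + 30.4 = 82.4 → 82
  G: 25 + 0.4×(128−25) = 25 + 41.2 = 66.2 → 66
  B: 5 + 0.4×(128−5) = 5 + 49.2 = 54.2 → 54
rgb(82, 66, 54) = #524236.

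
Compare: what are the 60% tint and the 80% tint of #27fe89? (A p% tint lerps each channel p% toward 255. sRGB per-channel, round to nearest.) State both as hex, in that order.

#27fe89 is rgb(39, 254, 137).
60% tint:
  R: 39 + 0.6×(255−39) = 39 + 129.6 = 168.6 → 169
  G: 254 + 0.6 = 254.6 → 255
  B: 137 + 70.8 = 207.8 → 208
  → #a9ffd0
80% tint:
  R: 39 + 0.8×(255−39) = 39 + 172.8 = 211.8 → 212
  G: 254 + 0.8×(255−254) = 254 + 0.8 = 254.8 → 255
  B: 137 + 0.8×(255−137) = 137 + 94.4 = 231.4 → 231
  → #d4ffe7

#a9ffd0, #d4ffe7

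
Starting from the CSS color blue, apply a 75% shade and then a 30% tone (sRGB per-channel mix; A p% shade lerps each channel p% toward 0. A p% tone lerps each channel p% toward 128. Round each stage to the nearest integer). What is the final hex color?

CSS blue is rgb(0, 0, 255).
A 75% shade moves each channel 75% toward 0:
  R: 0 + 0 = 0 → 0
  G: 0 + 0 = 0 → 0
  B: 255 − 191.25 = 63.75 → 64
After the shade: rgb(0, 0, 64) = #000040.
Lerp each channel 30% toward 128:
  R: 0 + 0.3×(128−0) = 0 + 38.4 = 38.4 → 38
  G: 0 + 0.3×(128−0) = 0 + 38.4 = 38.4 → 38
  B: 64 + 0.3×(128−64) = 64 + 19.2 = 83.2 → 83
rgb(38, 38, 83) = #262653.

#262653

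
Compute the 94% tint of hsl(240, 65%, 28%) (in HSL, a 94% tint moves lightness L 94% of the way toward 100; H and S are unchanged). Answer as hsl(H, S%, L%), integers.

hsl(240, 65%, 96%)

L moves 94% from 28 toward 100: 28 + 67.68 = 95.68 → 96.
H and S are unchanged.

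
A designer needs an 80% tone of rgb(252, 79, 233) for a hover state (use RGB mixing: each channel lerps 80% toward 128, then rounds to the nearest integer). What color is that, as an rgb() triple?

rgb(153, 118, 149)

Per channel, c → c + 0.8(128 − c):
  R: 252 + 0.8×(128−252) = 252 − 99.2 = 152.8 → 153
  G: 79 + 0.8×(128−79) = 79 + 39.2 = 118.2 → 118
  B: 233 + 0.8×(128−233) = 233 − 84 = 149 → 149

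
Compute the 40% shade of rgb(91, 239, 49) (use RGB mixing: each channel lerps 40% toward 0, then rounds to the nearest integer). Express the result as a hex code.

Per channel, c → c + 0.4(0 − c):
  R: 91 + 0.4×(0−91) = 91 − 36.4 = 54.6 → 55
  G: 239 + 0.4×(0−239) = 239 − 95.6 = 143.4 → 143
  B: 49 + 0.4×(0−49) = 49 − 19.6 = 29.4 → 29
rgb(55, 143, 29) = #378f1d.

#378f1d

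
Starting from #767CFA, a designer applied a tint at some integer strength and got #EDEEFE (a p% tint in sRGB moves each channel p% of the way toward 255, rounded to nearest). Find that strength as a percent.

#767CFA is rgb(118, 124, 250); #EDEEFE is rgb(237, 238, 254).
On the R channel (widest range): 237 ≈ 118 + (p/100)(255 − 118), so p ≈ 100×(237 − 118)/(255 − 118) = 11900/137 = 86.86.
p = 87 reproduces all three channels after rounding.

87%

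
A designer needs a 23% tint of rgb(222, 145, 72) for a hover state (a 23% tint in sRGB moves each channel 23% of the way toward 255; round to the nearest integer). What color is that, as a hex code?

#E6AA72

Per channel, c → c + 0.23(255 − c):
  R: 222 + 7.59 = 229.59 → 230
  G: 145 + 25.3 = 170.3 → 170
  B: 72 + 42.09 = 114.09 → 114
rgb(230, 170, 114) = #E6AA72.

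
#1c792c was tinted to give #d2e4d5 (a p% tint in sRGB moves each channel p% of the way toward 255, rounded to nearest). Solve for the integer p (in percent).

80%

#1c792c is rgb(28, 121, 44); #d2e4d5 is rgb(210, 228, 213).
On the R channel (widest range): 210 ≈ 28 + (p/100)(255 − 28), so p ≈ 100×(210 − 28)/(255 − 28) = 18200/227 = 80.18.
p = 80 reproduces all three channels after rounding.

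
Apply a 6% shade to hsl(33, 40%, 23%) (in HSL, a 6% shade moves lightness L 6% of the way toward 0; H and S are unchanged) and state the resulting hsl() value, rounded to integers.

hsl(33, 40%, 22%)

L moves 6% from 23 toward 0: 23 − 1.38 = 21.62 → 22.
H and S are unchanged.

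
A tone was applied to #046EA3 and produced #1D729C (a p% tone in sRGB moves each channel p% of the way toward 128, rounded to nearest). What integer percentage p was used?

20%

#046EA3 is rgb(4, 110, 163); #1D729C is rgb(29, 114, 156).
On the R channel (widest range): 29 ≈ 4 + (p/100)(128 − 4), so p ≈ 100×(29 − 4)/(128 − 4) = 2500/124 = 20.16.
p = 20 reproduces all three channels after rounding.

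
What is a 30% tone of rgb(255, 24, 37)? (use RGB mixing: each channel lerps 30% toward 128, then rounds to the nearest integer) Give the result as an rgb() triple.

Lerp each channel 30% toward 128:
  R: 255 − 38.1 = 216.9 → 217
  G: 24 + 0.3×(128−24) = 24 + 31.2 = 55.2 → 55
  B: 37 + 27.3 = 64.3 → 64

rgb(217, 55, 64)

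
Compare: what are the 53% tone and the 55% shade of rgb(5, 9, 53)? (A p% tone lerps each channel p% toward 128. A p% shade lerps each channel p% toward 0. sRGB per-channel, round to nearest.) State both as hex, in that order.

#46485d, #020418

53% tone:
  R: 5 + 0.53×(128−5) = 5 + 65.19 = 70.19 → 70
  G: 9 + 0.53×(128−9) = 9 + 63.07 = 72.07 → 72
  B: 53 + 39.75 = 92.75 → 93
  → #46485d
55% shade:
  R: 5 − 2.75 = 2.25 → 2
  G: 9 − 4.95 = 4.05 → 4
  B: 53 − 29.15 = 23.85 → 24
  → #020418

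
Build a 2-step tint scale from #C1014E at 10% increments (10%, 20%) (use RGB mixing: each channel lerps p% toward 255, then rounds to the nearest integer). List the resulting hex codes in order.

#C71A60, #CD3471

#C1014E is rgb(193, 1, 78).
10%: (193 + 6.2 = 199.2→199, 1 + 25.4 = 26.4→26, 78 + 17.7 = 95.7→96) → #C71A60
20%: (193 + 12.4 = 205.4→205, 1 + 50.8 = 51.8→52, 78 + 35.4 = 113.4→113) → #CD3471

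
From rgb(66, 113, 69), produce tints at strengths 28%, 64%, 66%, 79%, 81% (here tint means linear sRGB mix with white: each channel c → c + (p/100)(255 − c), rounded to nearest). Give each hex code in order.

28%: (66 + 52.92 = 118.92→119, 113 + 39.76 = 152.76→153, 69 + 52.08 = 121.08→121) → #779979
64%: (66 + 120.96 = 186.96→187, 113 + 90.88 = 203.88→204, 69 + 119.04 = 188.04→188) → #BBCCBC
66%: (66 + 124.74 = 190.74→191, 113 + 93.72 = 206.72→207, 69 + 122.76 = 191.76→192) → #BFCFC0
79%: (66 + 149.31 = 215.31→215, 113 + 112.18 = 225.18→225, 69 + 146.94 = 215.94→216) → #D7E1D8
81%: (66 + 153.09 = 219.09→219, 113 + 115.02 = 228.02→228, 69 + 150.66 = 219.66→220) → #DBE4DC

#779979, #BBCCBC, #BFCFC0, #D7E1D8, #DBE4DC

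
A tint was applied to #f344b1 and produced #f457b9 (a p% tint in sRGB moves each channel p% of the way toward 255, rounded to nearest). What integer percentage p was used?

10%

#f344b1 is rgb(243, 68, 177); #f457b9 is rgb(244, 87, 185).
On the G channel (widest range): 87 ≈ 68 + (p/100)(255 − 68), so p ≈ 100×(87 − 68)/(255 − 68) = 1900/187 = 10.16.
p = 10 reproduces all three channels after rounding.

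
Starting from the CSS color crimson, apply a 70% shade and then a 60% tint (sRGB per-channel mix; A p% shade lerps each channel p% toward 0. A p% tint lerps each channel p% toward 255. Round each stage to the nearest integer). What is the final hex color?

CSS crimson is rgb(220, 20, 60).
Lerp each channel 70% toward 0:
  R: 220 + 0.7×(0−220) = 220 − 154 = 66 → 66
  G: 20 + 0.7×(0−20) = 20 − 14 = 6 → 6
  B: 60 + 0.7×(0−60) = 60 − 42 = 18 → 18
After the shade: rgb(66, 6, 18) = #420612.
Per channel, c → c + 0.6(255 − c):
  R: 66 + 0.6×(255−66) = 66 + 113.4 = 179.4 → 179
  G: 6 + 0.6×(255−6) = 6 + 149.4 = 155.4 → 155
  B: 18 + 0.6×(255−18) = 18 + 142.2 = 160.2 → 160
rgb(179, 155, 160) = #b39ba0.

#b39ba0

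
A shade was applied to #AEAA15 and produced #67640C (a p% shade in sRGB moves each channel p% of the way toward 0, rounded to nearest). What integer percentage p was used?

41%

#AEAA15 is rgb(174, 170, 21); #67640C is rgb(103, 100, 12).
On the R channel (widest range): 103 ≈ 174 + (p/100)(0 − 174), so p ≈ 100×(103 − 174)/(0 − 174) = -7100/-174 = 40.80.
p = 41 reproduces all three channels after rounding.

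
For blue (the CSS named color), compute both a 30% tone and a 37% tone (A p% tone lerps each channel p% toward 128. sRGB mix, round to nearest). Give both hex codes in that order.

CSS blue is rgb(0, 0, 255).
30% tone:
  R: 0 + 38.4 = 38.4 → 38
  G: 0 + 0.3×(128−0) = 0 + 38.4 = 38.4 → 38
  B: 255 − 38.1 = 216.9 → 217
  → #2626d9
37% tone:
  R: 0 + 47.36 = 47.36 → 47
  G: 0 + 47.36 = 47.36 → 47
  B: 255 + 0.37×(128−255) = 255 − 46.99 = 208.01 → 208
  → #2f2fd0

#2626d9, #2f2fd0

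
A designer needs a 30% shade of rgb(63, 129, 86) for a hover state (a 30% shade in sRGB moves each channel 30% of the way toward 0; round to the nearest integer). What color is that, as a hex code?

Per channel, c → c + 0.3(0 − c):
  R: 63 − 18.9 = 44.1 → 44
  G: 129 + 0.3×(0−129) = 129 − 38.7 = 90.3 → 90
  B: 86 − 25.8 = 60.2 → 60
rgb(44, 90, 60) = #2C5A3C.

#2C5A3C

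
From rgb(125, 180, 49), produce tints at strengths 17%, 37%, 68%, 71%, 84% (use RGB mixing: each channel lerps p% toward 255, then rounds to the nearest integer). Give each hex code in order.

#93C154, #ADD07D, #D5E7BD, #D9E9C3, #EAF3DE

17%: (125 + 22.1 = 147.1→147, 180 + 12.75 = 192.75→193, 49 + 35.02 = 84.02→84) → #93C154
37%: (125 + 48.1 = 173.1→173, 180 + 27.75 = 207.75→208, 49 + 76.22 = 125.22→125) → #ADD07D
68%: (125 + 88.4 = 213.4→213, 180 + 51 = 231→231, 49 + 140.08 = 189.08→189) → #D5E7BD
71%: (125 + 92.3 = 217.3→217, 180 + 53.25 = 233.25→233, 49 + 146.26 = 195.26→195) → #D9E9C3
84%: (125 + 109.2 = 234.2→234, 180 + 63 = 243→243, 49 + 173.04 = 222.04→222) → #EAF3DE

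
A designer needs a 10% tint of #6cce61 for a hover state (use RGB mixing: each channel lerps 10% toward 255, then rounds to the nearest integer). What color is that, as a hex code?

#7bd371

#6cce61 is rgb(108, 206, 97).
A 10% tint moves each channel 10% toward 255:
  R: 108 + 14.7 = 122.7 → 123
  G: 206 + 4.9 = 210.9 → 211
  B: 97 + 15.8 = 112.8 → 113
rgb(123, 211, 113) = #7bd371.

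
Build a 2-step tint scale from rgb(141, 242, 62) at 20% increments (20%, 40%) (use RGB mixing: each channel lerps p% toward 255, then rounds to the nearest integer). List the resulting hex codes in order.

#a4f565, #bbf78b

20%: (141 + 22.8 = 163.8→164, 242 + 2.6 = 244.6→245, 62 + 38.6 = 100.6→101) → #a4f565
40%: (141 + 45.6 = 186.6→187, 242 + 5.2 = 247.2→247, 62 + 77.2 = 139.2→139) → #bbf78b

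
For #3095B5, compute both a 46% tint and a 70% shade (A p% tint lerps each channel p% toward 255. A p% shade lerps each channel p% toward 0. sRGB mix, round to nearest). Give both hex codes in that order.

#3095B5 is rgb(48, 149, 181).
46% tint:
  R: 48 + 95.22 = 143.22 → 143
  G: 149 + 0.46×(255−149) = 149 + 48.76 = 197.76 → 198
  B: 181 + 0.46×(255−181) = 181 + 34.04 = 215.04 → 215
  → #8FC6D7
70% shade:
  R: 48 + 0.7×(0−48) = 48 − 33.6 = 14.4 → 14
  G: 149 + 0.7×(0−149) = 149 − 104.3 = 44.7 → 45
  B: 181 − 126.7 = 54.3 → 54
  → #0E2D36

#8FC6D7, #0E2D36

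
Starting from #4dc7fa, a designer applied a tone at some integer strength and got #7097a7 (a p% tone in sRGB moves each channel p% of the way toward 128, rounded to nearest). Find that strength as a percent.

68%

#4dc7fa is rgb(77, 199, 250); #7097a7 is rgb(112, 151, 167).
On the B channel (widest range): 167 ≈ 250 + (p/100)(128 − 250), so p ≈ 100×(167 − 250)/(128 − 250) = -8300/-122 = 68.03.
p = 68 reproduces all three channels after rounding.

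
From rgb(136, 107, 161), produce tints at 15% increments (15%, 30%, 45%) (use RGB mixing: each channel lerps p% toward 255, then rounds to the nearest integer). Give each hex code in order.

#9a81af, #ac97bd, #beaecb

15%: (136 + 17.85 = 153.85→154, 107 + 22.2 = 129.2→129, 161 + 14.1 = 175.1→175) → #9a81af
30%: (136 + 35.7 = 171.7→172, 107 + 44.4 = 151.4→151, 161 + 28.2 = 189.2→189) → #ac97bd
45%: (136 + 53.55 = 189.55→190, 107 + 66.6 = 173.6→174, 161 + 42.3 = 203.3→203) → #beaecb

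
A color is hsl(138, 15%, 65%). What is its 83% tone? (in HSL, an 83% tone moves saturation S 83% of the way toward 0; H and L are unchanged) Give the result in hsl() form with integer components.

S moves 83% from 15 toward 0: 15 − 12.45 = 2.55 → 3.
H and L are unchanged.

hsl(138, 3%, 65%)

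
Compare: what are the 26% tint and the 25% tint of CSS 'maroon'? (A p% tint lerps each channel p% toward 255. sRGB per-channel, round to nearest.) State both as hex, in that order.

#A14242, #A04040

CSS maroon is rgb(128, 0, 0).
26% tint:
  R: 128 + 0.26×(255−128) = 128 + 33.02 = 161.02 → 161
  G: 0 + 0.26×(255−0) = 0 + 66.3 = 66.3 → 66
  B: 0 + 66.3 = 66.3 → 66
  → #A14242
25% tint:
  R: 128 + 31.75 = 159.75 → 160
  G: 0 + 0.25×(255−0) = 0 + 63.75 = 63.75 → 64
  B: 0 + 0.25×(255−0) = 0 + 63.75 = 63.75 → 64
  → #A04040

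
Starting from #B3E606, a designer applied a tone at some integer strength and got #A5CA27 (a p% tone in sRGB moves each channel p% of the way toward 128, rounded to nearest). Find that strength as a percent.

#B3E606 is rgb(179, 230, 6); #A5CA27 is rgb(165, 202, 39).
On the B channel (widest range): 39 ≈ 6 + (p/100)(128 − 6), so p ≈ 100×(39 − 6)/(128 − 6) = 3300/122 = 27.05.
p = 27 reproduces all three channels after rounding.

27%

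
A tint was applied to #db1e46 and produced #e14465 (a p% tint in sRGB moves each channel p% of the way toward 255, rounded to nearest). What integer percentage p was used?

#db1e46 is rgb(219, 30, 70); #e14465 is rgb(225, 68, 101).
On the G channel (widest range): 68 ≈ 30 + (p/100)(255 − 30), so p ≈ 100×(68 − 30)/(255 − 30) = 3800/225 = 16.89.
p = 17 reproduces all three channels after rounding.

17%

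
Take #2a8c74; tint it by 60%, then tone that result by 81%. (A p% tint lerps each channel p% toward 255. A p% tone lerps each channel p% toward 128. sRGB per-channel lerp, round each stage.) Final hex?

#2a8c74 is rgb(42, 140, 116).
Per channel, c → c + 0.6(255 − c):
  R: 42 + 0.6×(255−42) = 42 + 127.8 = 169.8 → 170
  G: 140 + 0.6×(255−140) = 140 + 69 = 209 → 209
  B: 116 + 0.6×(255−116) = 116 + 83.4 = 199.4 → 199
After the tint: rgb(170, 209, 199) = #aad1c7.
An 81% tone moves each channel 81% toward 128:
  R: 170 + 0.81×(128−170) = 170 − 34.02 = 135.98 → 136
  G: 209 + 0.81×(128−209) = 209 − 65.61 = 143.39 → 143
  B: 199 − 57.51 = 141.49 → 141
rgb(136, 143, 141) = #888f8d.

#888f8d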